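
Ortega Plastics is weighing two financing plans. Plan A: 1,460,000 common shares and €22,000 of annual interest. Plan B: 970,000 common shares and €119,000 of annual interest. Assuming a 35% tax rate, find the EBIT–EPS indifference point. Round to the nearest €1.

Set EPS_A = EPS_B: (EBIT − €22,000)(1 − 0.35) ÷ 1,460,000 = (EBIT − €119,000)(1 − 0.35) ÷ 970,000.
Cancelling (1 − t) and cross-multiplying: 970,000·(EBIT − 22,000) = 1,460,000·(EBIT − 119,000).
EBIT × (1,460,000 − 970,000) = 119,000 × 1,460,000 − 22,000 × 970,000 = 152,400,000,000, so EBIT = 152,400,000,000 ÷ 490,000 = 311,020.41.

€311,020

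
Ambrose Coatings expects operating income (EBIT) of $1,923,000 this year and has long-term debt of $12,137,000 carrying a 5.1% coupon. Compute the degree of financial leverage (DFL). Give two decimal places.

Annual interest charges come to $618,987.00.
Degree of financial leverage = EBIT / (EBIT − interest) = $1,923,000 / $1,304,013.00 = 1.4747.

1.47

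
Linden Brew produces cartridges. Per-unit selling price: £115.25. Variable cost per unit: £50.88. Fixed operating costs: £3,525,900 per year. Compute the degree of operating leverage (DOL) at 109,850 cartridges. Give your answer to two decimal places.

1.99

At 109,850 units, contribution = 109,850 × £64.37 = £7,071,044.50.
EBIT = £7,071,044.50 − £3,525,900 = £3,545,144.50.
DOL = contribution ÷ EBIT = £7,071,044.50 ÷ £3,545,144.50 = 1.9946.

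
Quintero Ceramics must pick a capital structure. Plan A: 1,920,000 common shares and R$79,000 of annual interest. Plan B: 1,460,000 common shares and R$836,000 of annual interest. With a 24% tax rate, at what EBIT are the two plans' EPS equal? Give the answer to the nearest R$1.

R$3,238,652

Set EPS_A = EPS_B: (EBIT − R$79,000)(1 − 0.24) ÷ 1,920,000 = (EBIT − R$836,000)(1 − 0.24) ÷ 1,460,000.
The (1 − t) factor cancels: (EBIT − 79,000) × 1,460,000 = (EBIT − 836,000) × 1,920,000.
Solving, EBIT = (836,000·1,920,000 − 79,000·1,460,000) / (1,920,000 − 1,460,000) = 1,489,780,000,000 / 460,000 = 3,238,652.17.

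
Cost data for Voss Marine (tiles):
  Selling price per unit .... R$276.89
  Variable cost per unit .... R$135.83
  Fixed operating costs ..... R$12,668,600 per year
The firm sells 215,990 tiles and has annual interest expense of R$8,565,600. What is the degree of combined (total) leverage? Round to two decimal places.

3.30

At 215,990 units, contribution = 215,990 × R$141.06 = R$30,467,549.40.
Subtracting fixed costs: EBIT = R$30,467,549.40 − R$12,668,600 = R$17,798,949.40. Interest = R$8,565,600.00, so EBIT − I = R$9,233,349.40.
Degree of total leverage = total CM / (EBIT − interest) = R$30,467,549.40 / R$9,233,349.40 = 3.2997.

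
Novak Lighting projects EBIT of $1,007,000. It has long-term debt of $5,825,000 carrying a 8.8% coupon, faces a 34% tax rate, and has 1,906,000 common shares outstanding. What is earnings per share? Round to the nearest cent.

$0.17

Interest = $512,600.00, so EBT = $1,007,000 − $512,600.00 = $494,400.00.
Net income = $494,400.00 × (1 − 0.34) = $326,304.00.
Per share: $326,304.00 / 1,906,000 shares = $0.17.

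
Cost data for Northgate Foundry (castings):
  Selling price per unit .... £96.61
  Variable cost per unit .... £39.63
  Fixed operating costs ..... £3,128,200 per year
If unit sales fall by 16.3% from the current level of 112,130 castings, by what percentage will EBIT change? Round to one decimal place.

-31.9%

At 112,130 units, contribution = 112,130 × £56.98 = £6,389,167.40.
EBIT = £6,389,167.40 − £3,128,200 = £3,260,967.40.
So DOL = total CM / EBIT = £6,389,167.40 / £3,260,967.40 = 1.9593.
Operating income changes by 1.9593 × -16.3% = -31.9%.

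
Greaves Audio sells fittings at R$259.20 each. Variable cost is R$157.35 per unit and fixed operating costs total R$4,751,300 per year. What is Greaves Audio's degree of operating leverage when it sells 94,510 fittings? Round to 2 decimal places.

At 94,510 units, contribution = 94,510 × R$101.85 = R$9,625,843.50.
Operating income = contribution − fixed costs = R$9,625,843.50 − R$4,751,300 = R$4,874,543.50.
Degree of operating leverage = R$9,625,843.50 / R$4,874,543.50 = 1.9747.

1.97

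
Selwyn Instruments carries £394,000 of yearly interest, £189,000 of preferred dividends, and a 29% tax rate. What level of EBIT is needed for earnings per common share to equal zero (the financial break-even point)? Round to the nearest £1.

£660,197

Grossing the preferred dividend up to pre-tax terms: £189,000 / (1 − 0.29) = £266,197.18.
Financial break-even EBIT = interest + D_p ÷ (1 − t) = £394,000 + £266,197.18 = £660,197.18.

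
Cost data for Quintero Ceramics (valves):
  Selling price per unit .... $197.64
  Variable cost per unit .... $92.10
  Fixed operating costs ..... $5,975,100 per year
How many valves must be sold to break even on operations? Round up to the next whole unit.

Each unit contributes $197.64 − $92.10 = $105.54.
Units to break even: $5,975,100 ÷ $105.54 = 56,614.55, rounded up to 56,615.

56,615 valves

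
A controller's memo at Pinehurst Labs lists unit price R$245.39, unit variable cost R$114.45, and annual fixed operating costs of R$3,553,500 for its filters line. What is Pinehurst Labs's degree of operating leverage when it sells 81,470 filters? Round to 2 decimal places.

1.50

Contribution at this volume is 81,470 × R$130.94 = R$10,667,681.80.
EBIT = R$10,667,681.80 − R$3,553,500 = R$7,114,181.80.
Degree of operating leverage = R$10,667,681.80 / R$7,114,181.80 = 1.4995.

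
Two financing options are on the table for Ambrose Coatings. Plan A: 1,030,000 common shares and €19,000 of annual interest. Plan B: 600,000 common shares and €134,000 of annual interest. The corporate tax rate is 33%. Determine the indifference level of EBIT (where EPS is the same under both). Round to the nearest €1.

€294,465

At indifference, (EBIT − 19,000)(1 − t)/1,030,000 = (EBIT − 134,000)(1 − t)/600,000.
Cancelling (1 − t) and cross-multiplying: 600,000·(EBIT − 19,000) = 1,030,000·(EBIT − 134,000).
Solving, EBIT = (134,000·1,030,000 − 19,000·600,000) / (1,030,000 − 600,000) = 126,620,000,000 / 430,000 = 294,465.12.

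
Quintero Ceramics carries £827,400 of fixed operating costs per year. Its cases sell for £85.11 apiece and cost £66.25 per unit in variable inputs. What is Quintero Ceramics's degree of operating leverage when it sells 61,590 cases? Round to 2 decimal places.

Contribution at this volume is 61,590 × £18.86 = £1,161,587.40.
Subtracting fixed costs: EBIT = £1,161,587.40 − £827,400 = £334,187.40.
DOL = contribution ÷ EBIT = £1,161,587.40 ÷ £334,187.40 = 3.4759.

3.48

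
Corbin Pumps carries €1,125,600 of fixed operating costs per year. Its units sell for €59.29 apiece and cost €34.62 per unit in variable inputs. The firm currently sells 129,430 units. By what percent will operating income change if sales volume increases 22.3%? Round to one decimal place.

Contribution at this volume is 129,430 × €24.67 = €3,193,038.10.
Subtracting fixed costs: EBIT = €3,193,038.10 − €1,125,600 = €2,067,438.10.
DOL = contribution ÷ EBIT = €3,193,038.10 ÷ €2,067,438.10 = 1.5444.
So EBIT moves 1.5444 × (+22.3%) = +34.4%.

+34.4%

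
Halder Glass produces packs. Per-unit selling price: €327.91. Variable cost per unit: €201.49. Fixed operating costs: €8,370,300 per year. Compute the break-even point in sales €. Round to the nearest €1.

€21,711,004

CM per unit = €327.91 − €201.49 = €126.42; CM ratio = €126.42 / €327.91 = 0.3855.
Break-even revenue = fixed costs × price ÷ CM = €8,370,300 × €327.91 ÷ €126.42 = €21,711,004.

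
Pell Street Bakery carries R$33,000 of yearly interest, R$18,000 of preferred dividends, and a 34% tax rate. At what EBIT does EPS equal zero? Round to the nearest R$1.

R$60,273

Preferred dividends are paid after tax, so their pre-tax equivalent is R$18,000 ÷ (1 − 0.34) = R$27,272.73.
Financial break-even EBIT = interest + D_p ÷ (1 − t) = R$33,000 + R$27,272.73 = R$60,272.73.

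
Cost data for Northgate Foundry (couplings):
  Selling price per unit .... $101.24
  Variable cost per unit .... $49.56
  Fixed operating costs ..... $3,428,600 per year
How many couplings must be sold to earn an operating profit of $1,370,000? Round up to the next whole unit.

Unit CM = price − variable cost = $101.24 − $49.56 = $51.68.
Need Q such that Q × $51.68 − $3,428,600 = $1,370,000, i.e. Q = $4,798,600 / $51.68 = 92,852.17 → 92,853.

92,853 couplings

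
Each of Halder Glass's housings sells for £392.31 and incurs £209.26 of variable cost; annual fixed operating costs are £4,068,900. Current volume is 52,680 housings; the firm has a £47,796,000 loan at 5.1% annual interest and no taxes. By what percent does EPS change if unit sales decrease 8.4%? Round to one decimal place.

At 52,680 units, contribution = 52,680 × £183.05 = £9,643,074.00.
Operating income = contribution − fixed costs = £9,643,074.00 − £4,068,900 = £5,574,174.00.
After interest of £2,437,596.00, pre-tax earnings = £3,136,578.00.
DCL = total CM / (EBIT − I) = £9,643,074.00 / £3,136,578.00 = 3.0744.
%ΔEPS = DCL × %ΔSales = 3.0744 × -8.4% = -25.8%.

-25.8%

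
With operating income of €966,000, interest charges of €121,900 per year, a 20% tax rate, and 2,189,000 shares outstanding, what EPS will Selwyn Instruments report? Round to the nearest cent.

€0.31

Pre-tax income = €966,000 − €121,900.00 = €844,100.00.
Net income = €844,100.00 × (1 − 0.20) = €675,280.00.
EPS = €675,280.00 ÷ 2,189,000 = €0.31.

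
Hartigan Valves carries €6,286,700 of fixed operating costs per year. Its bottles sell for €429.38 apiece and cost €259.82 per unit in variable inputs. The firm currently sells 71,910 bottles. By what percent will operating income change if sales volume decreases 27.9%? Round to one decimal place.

-57.6%

At 71,910 units, contribution = 71,910 × €169.56 = €12,193,059.60.
EBIT = €12,193,059.60 − €6,286,700 = €5,906,359.60.
DOL = contribution ÷ EBIT = €12,193,059.60 ÷ €5,906,359.60 = 2.0644.
%ΔEBIT = DOL × %ΔSales = 2.0644 × -27.9% = -57.6%.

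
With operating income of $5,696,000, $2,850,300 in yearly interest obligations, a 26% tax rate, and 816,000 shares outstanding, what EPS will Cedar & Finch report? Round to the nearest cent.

$2.58

Pre-tax income = $5,696,000 − $2,850,300.00 = $2,845,700.00.
After tax at 26%: net income = $2,845,700.00 × 0.74 = $2,105,818.00.
EPS = $2,105,818.00 ÷ 816,000 = $2.58.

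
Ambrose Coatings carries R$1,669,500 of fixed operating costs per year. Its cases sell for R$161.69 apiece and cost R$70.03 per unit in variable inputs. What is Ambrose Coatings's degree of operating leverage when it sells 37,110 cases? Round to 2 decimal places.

Contribution at this volume is 37,110 × R$91.66 = R$3,401,502.60.
EBIT = R$3,401,502.60 − R$1,669,500 = R$1,732,002.60.
Degree of operating leverage = R$3,401,502.60 / R$1,732,002.60 = 1.9639.

1.96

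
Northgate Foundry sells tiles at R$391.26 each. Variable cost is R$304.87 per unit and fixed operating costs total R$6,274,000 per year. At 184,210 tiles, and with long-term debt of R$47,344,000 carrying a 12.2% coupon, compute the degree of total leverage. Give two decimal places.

Contribution at this volume is 184,210 × R$86.39 = R$15,913,901.90.
Subtracting fixed costs: EBIT = R$15,913,901.90 − R$6,274,000 = R$9,639,901.90. Interest = R$5,775,968.00, so EBIT − I = R$3,863,933.90.
Degree of total leverage = total CM / (EBIT − interest) = R$15,913,901.90 / R$3,863,933.90 = 4.1186.

4.12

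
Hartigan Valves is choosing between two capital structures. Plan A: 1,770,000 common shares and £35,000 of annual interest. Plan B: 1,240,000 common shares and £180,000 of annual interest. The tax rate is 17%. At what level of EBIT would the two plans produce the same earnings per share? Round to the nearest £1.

£519,245

At indifference, (EBIT − 35,000)(1 − t)/1,770,000 = (EBIT − 180,000)(1 − t)/1,240,000.
Cancelling (1 − t) and cross-multiplying: 1,240,000·(EBIT − 35,000) = 1,770,000·(EBIT − 180,000).
Solving, EBIT = (180,000·1,770,000 − 35,000·1,240,000) / (1,770,000 − 1,240,000) = 275,200,000,000 / 530,000 = 519,245.28.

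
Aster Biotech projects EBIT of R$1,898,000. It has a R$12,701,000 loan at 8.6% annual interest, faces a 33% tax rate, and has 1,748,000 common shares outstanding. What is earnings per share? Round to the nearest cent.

R$0.31

Interest = R$1,092,286.00, so EBT = R$1,898,000 − R$1,092,286.00 = R$805,714.00.
Net income = R$805,714.00 × (1 − 0.33) = R$539,828.38.
Per share: R$539,828.38 / 1,748,000 shares = R$0.31.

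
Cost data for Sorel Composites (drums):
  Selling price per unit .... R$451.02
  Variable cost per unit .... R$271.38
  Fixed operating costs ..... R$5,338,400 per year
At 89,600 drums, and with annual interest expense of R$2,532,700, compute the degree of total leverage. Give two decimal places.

1.96

At 89,600 units, contribution = 89,600 × R$179.64 = R$16,095,744.00.
Operating income = contribution − fixed costs = R$16,095,744.00 − R$5,338,400 = R$10,757,344.00. Interest = R$2,532,700.00.
DOL = R$16,095,744.00 ÷ R$10,757,344.00 = 1.4963; DFL = R$10,757,344.00 ÷ R$8,224,644.00 = 1.3079.
DCL = DOL × DFL = 1.4963 × 1.3079 = 1.9570.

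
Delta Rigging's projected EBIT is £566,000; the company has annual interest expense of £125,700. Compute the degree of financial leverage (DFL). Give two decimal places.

1.29

Annual interest charges come to £125,700.00.
Degree of financial leverage = EBIT / (EBIT − interest) = £566,000 / £440,300.00 = 1.2855.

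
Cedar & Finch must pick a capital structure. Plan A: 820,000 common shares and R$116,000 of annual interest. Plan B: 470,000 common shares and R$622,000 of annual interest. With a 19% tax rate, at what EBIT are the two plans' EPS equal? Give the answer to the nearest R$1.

R$1,301,486

At indifference, (EBIT − 116,000)(1 − t)/820,000 = (EBIT − 622,000)(1 − t)/470,000.
Cancelling (1 − t) and cross-multiplying: 470,000·(EBIT − 116,000) = 820,000·(EBIT − 622,000).
Solving, EBIT = (622,000·820,000 − 116,000·470,000) / (820,000 − 470,000) = 455,520,000,000 / 350,000 = 1,301,485.71.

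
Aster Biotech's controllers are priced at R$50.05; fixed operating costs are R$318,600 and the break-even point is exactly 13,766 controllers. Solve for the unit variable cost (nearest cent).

At break-even, FC = Q × (P − VC), so P − VC = R$318,600 ÷ 13,766 = R$23.1440.
Variable cost per unit = R$50.05 − R$23.1440 = R$26.91.

R$26.91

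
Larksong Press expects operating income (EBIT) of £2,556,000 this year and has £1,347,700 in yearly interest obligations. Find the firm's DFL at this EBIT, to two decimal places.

2.12

Annual interest charges come to £1,347,700.00.
DFL = EBIT ÷ (EBIT − I) = £2,556,000 ÷ (£2,556,000 − £1,347,700.00) = £2,556,000 ÷ £1,208,300.00 = 2.1154.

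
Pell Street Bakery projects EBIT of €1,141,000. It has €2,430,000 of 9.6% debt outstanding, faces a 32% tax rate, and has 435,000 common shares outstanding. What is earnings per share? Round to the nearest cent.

€1.42

Interest = €233,280.00, so EBT = €1,141,000 − €233,280.00 = €907,720.00.
Net income = €907,720.00 × (1 − 0.32) = €617,249.60.
Per share: €617,249.60 / 435,000 shares = €1.42.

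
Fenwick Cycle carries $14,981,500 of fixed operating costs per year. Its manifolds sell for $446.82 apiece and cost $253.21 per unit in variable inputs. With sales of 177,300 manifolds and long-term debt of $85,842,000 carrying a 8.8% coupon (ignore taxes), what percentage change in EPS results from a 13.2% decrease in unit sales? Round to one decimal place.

Total contribution margin = 177,300 × $193.61 = $34,327,053.00.
EBIT = $34,327,053.00 − $14,981,500 = $19,345,553.00.
Interest = $7,554,096.00, so EBIT − I = $11,791,457.00.
Degree of combined leverage = contribution ÷ (EBIT − I) = $34,327,053.00 ÷ $11,791,457.00 = 2.9112.
%ΔEPS = DCL × %ΔSales = 2.9112 × -13.2% = -38.4%.

-38.4%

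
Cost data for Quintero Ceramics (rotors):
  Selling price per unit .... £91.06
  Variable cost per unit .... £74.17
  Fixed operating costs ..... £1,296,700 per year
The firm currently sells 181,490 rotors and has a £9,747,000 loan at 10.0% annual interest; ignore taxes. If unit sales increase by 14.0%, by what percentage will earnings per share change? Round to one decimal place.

At 181,490 units, contribution = 181,490 × £16.89 = £3,065,366.10.
EBIT = £3,065,366.10 − £1,296,700 = £1,768,666.10.
Interest = £974,700.00, so EBIT − I = £793,966.10.
Degree of combined leverage = contribution ÷ (EBIT − I) = £3,065,366.10 ÷ £793,966.10 = 3.8608.
%ΔEPS = DCL × %ΔSales = 3.8608 × +14.0% = +54.1%.

+54.1%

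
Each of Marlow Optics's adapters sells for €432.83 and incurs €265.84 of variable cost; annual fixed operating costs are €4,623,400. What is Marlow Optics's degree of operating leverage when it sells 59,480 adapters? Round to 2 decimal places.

Total contribution margin = 59,480 × €166.99 = €9,932,565.20.
Subtracting fixed costs: EBIT = €9,932,565.20 − €4,623,400 = €5,309,165.20.
So DOL = total CM / EBIT = €9,932,565.20 / €5,309,165.20 = 1.8708.

1.87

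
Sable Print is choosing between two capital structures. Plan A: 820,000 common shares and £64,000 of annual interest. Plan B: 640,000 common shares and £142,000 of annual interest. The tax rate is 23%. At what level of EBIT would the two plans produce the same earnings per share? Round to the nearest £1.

£419,333

At indifference, (EBIT − 64,000)(1 − t)/820,000 = (EBIT − 142,000)(1 − t)/640,000.
The (1 − t) factor cancels: (EBIT − 64,000) × 640,000 = (EBIT − 142,000) × 820,000.
Solving, EBIT = (142,000·820,000 − 64,000·640,000) / (820,000 − 640,000) = 75,480,000,000 / 180,000 = 419,333.33.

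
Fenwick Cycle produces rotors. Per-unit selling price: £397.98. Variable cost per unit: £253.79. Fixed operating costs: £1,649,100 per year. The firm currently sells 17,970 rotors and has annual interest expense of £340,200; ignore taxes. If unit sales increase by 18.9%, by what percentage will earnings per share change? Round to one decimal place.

Contribution at this volume is 17,970 × £144.19 = £2,591,094.30.
EBIT = £2,591,094.30 − £1,649,100 = £941,994.30.
Interest = £340,200.00, so EBIT − I = £601,794.30.
Degree of combined leverage = contribution ÷ (EBIT − I) = £2,591,094.30 ÷ £601,794.30 = 4.3056.
EPS therefore changes by 4.3056 × (+18.9%) = +81.4%.

+81.4%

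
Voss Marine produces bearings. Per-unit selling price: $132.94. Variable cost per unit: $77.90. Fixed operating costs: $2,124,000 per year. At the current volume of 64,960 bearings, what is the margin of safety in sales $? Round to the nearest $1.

Contribution margin per unit = $132.94 − $77.90 = $55.04. Break-even units = $2,124,000 ÷ $55.04 = 38,590.12; break-even revenue = 38,590.12 × $132.94 = $5,130,170.06.
Actual sales revenue = 64,960 × $132.94 = $8,635,782.40.
Margin of safety = $8,635,782.40 − $5,130,170.06 = $3,505,612.

$3,505,612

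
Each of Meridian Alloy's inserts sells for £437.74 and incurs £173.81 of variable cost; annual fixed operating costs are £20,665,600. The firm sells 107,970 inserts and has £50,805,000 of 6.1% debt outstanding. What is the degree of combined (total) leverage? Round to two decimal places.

6.02

Contribution at this volume is 107,970 × £263.93 = £28,496,522.10.
Subtracting fixed costs: EBIT = £28,496,522.10 − £20,665,600 = £7,830,922.10. Interest = £3,099,105.00, so EBIT − I = £4,731,817.10.
DCL = contribution ÷ (EBIT − I) = £28,496,522.10 ÷ £4,731,817.10 = 6.0223.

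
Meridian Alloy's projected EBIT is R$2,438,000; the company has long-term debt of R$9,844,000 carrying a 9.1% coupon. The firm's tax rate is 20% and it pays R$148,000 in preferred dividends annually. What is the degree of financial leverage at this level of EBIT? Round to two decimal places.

Annual interest charges come to R$895,804.00.
Pre-tax preferred-dividend burden = R$148,000 ÷ (1 − 0.20) = R$185,000.00.
DFL = EBIT ÷ [EBIT − I − D_p/(1−t)] = R$2,438,000 ÷ [R$2,438,000 − R$895,804.00 − R$185,000.00] = R$2,438,000 ÷ R$1,357,196.00 = 1.7964.

1.80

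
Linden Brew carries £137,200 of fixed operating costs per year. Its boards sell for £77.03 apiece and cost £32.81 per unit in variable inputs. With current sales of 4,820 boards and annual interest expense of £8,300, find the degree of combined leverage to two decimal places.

3.15

Total contribution margin = 4,820 × £44.22 = £213,140.40.
EBIT = £213,140.40 − £137,200 = £75,940.40. Interest = £8,300.00, so EBIT − I = £67,640.40.
Degree of total leverage = total CM / (EBIT − interest) = £213,140.40 / £67,640.40 = 3.1511.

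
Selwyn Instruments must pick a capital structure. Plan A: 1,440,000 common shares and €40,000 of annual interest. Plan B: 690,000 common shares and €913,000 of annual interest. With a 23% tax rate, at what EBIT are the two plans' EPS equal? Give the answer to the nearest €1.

Set EPS_A = EPS_B: (EBIT − €40,000)(1 − 0.23) ÷ 1,440,000 = (EBIT − €913,000)(1 − 0.23) ÷ 690,000.
Cancelling (1 − t) and cross-multiplying: 690,000·(EBIT − 40,000) = 1,440,000·(EBIT − 913,000).
EBIT × (1,440,000 − 690,000) = 913,000 × 1,440,000 − 40,000 × 690,000 = 1,287,120,000,000, so EBIT = 1,287,120,000,000 ÷ 750,000 = 1,716,160.00.

€1,716,160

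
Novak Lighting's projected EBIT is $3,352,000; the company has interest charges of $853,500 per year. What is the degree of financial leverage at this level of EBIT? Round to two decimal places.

Interest = $853,500.00.
Degree of financial leverage = EBIT / (EBIT − interest) = $3,352,000 / $2,498,500.00 = 1.3416.

1.34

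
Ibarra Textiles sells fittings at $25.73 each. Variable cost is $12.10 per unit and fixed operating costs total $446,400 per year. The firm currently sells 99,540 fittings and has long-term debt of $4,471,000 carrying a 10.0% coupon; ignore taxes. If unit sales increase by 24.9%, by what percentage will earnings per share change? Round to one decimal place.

+72.9%

At 99,540 units, contribution = 99,540 × $13.63 = $1,356,730.20.
EBIT = $1,356,730.20 − $446,400 = $910,330.20.
After interest of $447,100.00, pre-tax earnings = $463,230.20.
DCL = total CM / (EBIT − I) = $1,356,730.20 / $463,230.20 = 2.9288.
%ΔEPS = DCL × %ΔSales = 2.9288 × +24.9% = +72.9%.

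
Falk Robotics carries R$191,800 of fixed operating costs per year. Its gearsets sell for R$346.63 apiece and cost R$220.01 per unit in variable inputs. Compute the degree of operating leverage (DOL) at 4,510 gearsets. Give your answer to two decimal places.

At 4,510 units, contribution = 4,510 × R$126.62 = R$571,056.20.
EBIT = R$571,056.20 − R$191,800 = R$379,256.20.
So DOL = total CM / EBIT = R$571,056.20 / R$379,256.20 = 1.5057.

1.51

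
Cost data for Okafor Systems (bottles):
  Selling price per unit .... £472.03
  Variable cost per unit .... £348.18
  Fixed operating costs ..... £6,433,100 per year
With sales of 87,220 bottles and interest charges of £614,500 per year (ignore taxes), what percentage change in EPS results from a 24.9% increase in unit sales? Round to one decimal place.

Total contribution margin = 87,220 × £123.85 = £10,802,197.00.
EBIT = £10,802,197.00 − £6,433,100 = £4,369,097.00.
Interest = £614,500.00, so EBIT − I = £3,754,597.00.
Degree of combined leverage = contribution ÷ (EBIT − I) = £10,802,197.00 ÷ £3,754,597.00 = 2.8771.
%ΔEPS = DCL × %ΔSales = 2.8771 × +24.9% = +71.6%.

+71.6%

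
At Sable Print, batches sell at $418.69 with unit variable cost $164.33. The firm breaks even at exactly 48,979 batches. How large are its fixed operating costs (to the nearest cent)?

Unit CM = price − variable cost = $418.69 − $164.33 = $254.36.
Fixed costs = break-even units × CM = 48,979 × $254.36 = $12,458,298.44.

$12,458,298.44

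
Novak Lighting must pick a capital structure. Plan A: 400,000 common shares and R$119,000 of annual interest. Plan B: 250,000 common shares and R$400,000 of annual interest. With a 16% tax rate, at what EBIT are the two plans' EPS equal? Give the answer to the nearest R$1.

R$868,333

At indifference, (EBIT − 119,000)(1 − t)/400,000 = (EBIT − 400,000)(1 − t)/250,000.
The (1 − t) factor cancels: (EBIT − 119,000) × 250,000 = (EBIT − 400,000) × 400,000.
Solving, EBIT = (400,000·400,000 − 119,000·250,000) / (400,000 − 250,000) = 130,250,000,000 / 150,000 = 868,333.33.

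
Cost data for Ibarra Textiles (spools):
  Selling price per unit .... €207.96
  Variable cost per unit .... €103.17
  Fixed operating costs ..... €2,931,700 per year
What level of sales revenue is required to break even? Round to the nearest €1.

€5,818,077

Contribution margin per unit = €207.96 − €103.17 = €104.79, a CM ratio of €104.79 ÷ €207.96 = 0.5039.
Break-even revenue = fixed costs × price ÷ CM = €2,931,700 × €207.96 ÷ €104.79 = €5,818,077.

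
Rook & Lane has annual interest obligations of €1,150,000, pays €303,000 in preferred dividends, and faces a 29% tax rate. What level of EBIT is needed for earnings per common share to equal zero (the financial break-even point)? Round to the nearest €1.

€1,576,761

Grossing the preferred dividend up to pre-tax terms: €303,000 / (1 − 0.29) = €426,760.56.
EPS = 0 when EBIT covers interest plus the pre-tax preferred burden: €1,150,000 + €426,760.56 = €1,576,760.56.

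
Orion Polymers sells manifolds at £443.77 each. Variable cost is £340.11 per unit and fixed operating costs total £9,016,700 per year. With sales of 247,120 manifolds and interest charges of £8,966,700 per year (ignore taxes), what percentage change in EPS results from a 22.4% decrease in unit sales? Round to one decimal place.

Contribution at this volume is 247,120 × £103.66 = £25,616,459.20.
Operating income = contribution − fixed costs = £25,616,459.20 − £9,016,700 = £16,599,759.20.
After interest of £8,966,700.00, pre-tax earnings = £7,633,059.20.
DCL = total CM / (EBIT − I) = £25,616,459.20 / £7,633,059.20 = 3.3560.
EPS therefore changes by 3.3560 × (-22.4%) = -75.2%.

-75.2%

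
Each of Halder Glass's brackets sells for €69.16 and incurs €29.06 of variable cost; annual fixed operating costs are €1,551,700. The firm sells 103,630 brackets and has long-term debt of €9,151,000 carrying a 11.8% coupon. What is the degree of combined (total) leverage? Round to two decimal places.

Total contribution margin = 103,630 × €40.10 = €4,155,563.00.
Operating income = contribution − fixed costs = €4,155,563.00 − €1,551,700 = €2,603,863.00. Interest = €1,079,818.00, so EBIT − I = €1,524,045.00.
Degree of total leverage = total CM / (EBIT − interest) = €4,155,563.00 / €1,524,045.00 = 2.7267.

2.73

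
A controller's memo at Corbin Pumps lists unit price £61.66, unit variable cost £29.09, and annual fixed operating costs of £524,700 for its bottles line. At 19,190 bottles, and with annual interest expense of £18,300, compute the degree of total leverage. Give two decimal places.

Total contribution margin = 19,190 × £32.57 = £625,018.30.
Operating income = contribution − fixed costs = £625,018.30 − £524,700 = £100,318.30. Interest = £18,300.00, so EBIT − I = £82,018.30.
DCL = contribution ÷ (EBIT − I) = £625,018.30 ÷ £82,018.30 = 7.6205.

7.62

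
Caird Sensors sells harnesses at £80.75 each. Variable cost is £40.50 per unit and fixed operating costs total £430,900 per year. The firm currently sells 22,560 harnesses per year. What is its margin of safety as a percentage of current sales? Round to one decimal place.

52.5%

Each unit contributes £80.75 − £40.50 = £40.25. Break-even units = £430,900 ÷ £40.25 = 10,705.59; break-even revenue = 10,705.59 × £80.75 = £864,476.40.
Current sales = 22,560 × £80.75 = £1,821,720.00.
Margin of safety = (£1,821,720.00 − £864,476.40) ÷ £1,821,720.00 = 52.5%.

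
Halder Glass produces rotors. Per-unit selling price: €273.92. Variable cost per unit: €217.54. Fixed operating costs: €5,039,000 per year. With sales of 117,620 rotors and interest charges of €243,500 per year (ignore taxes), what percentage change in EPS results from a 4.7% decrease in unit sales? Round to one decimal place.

-23.1%

Contribution at this volume is 117,620 × €56.38 = €6,631,415.60.
Subtracting fixed costs: EBIT = €6,631,415.60 − €5,039,000 = €1,592,415.60.
Interest = €243,500.00, so EBIT − I = €1,348,915.60.
DCL = total CM / (EBIT − I) = €6,631,415.60 / €1,348,915.60 = 4.9161.
EPS therefore changes by 4.9161 × (-4.7%) = -23.1%.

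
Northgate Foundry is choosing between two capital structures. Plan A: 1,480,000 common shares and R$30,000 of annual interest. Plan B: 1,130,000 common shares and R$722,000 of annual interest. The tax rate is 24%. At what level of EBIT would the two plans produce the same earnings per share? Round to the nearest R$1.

R$2,956,171

At indifference, (EBIT − 30,000)(1 − t)/1,480,000 = (EBIT − 722,000)(1 − t)/1,130,000.
Cancelling (1 − t) and cross-multiplying: 1,130,000·(EBIT − 30,000) = 1,480,000·(EBIT − 722,000).
Solving, EBIT = (722,000·1,480,000 − 30,000·1,130,000) / (1,480,000 − 1,130,000) = 1,034,660,000,000 / 350,000 = 2,956,171.43.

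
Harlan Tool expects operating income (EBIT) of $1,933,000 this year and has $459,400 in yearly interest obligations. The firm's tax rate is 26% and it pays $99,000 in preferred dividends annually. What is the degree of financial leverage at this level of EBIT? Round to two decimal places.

1.44

Interest = $459,400.00.
Preferred dividends grossed up pre-tax: $99,000 / (1 − 0.26) = $133,783.78.
DFL = EBIT ÷ [EBIT − I − D_p/(1−t)] = $1,933,000 ÷ [$1,933,000 − $459,400.00 − $133,783.78] = $1,933,000 ÷ $1,339,816.22 = 1.4427.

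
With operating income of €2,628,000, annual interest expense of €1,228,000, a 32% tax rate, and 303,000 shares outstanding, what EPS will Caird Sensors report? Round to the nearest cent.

Interest = €1,228,000.00, so EBT = €2,628,000 − €1,228,000.00 = €1,400,000.00.
Net income = €1,400,000.00 × (1 − 0.32) = €952,000.00.
EPS = €952,000.00 ÷ 303,000 = €3.14.

€3.14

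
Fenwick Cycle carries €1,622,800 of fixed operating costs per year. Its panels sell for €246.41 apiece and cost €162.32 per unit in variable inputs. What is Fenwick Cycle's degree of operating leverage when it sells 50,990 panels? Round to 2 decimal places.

1.61

Contribution at this volume is 50,990 × €84.09 = €4,287,749.10.
Subtracting fixed costs: EBIT = €4,287,749.10 − €1,622,800 = €2,664,949.10.
Degree of operating leverage = €4,287,749.10 / €2,664,949.10 = 1.6089.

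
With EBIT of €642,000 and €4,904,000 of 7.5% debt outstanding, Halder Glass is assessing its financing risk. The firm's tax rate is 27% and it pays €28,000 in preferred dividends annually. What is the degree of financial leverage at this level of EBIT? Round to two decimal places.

2.72

Annual interest charges come to €367,800.00.
Pre-tax preferred-dividend burden = €28,000 ÷ (1 − 0.27) = €38,356.16.
DFL = EBIT ÷ [EBIT − I − D_p/(1−t)] = €642,000 ÷ [€642,000 − €367,800.00 − €38,356.16] = €642,000 ÷ €235,843.84 = 2.7221.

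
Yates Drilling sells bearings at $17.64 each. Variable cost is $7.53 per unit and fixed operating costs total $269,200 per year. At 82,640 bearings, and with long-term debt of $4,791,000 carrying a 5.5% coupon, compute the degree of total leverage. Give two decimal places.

2.76

Contribution at this volume is 82,640 × $10.11 = $835,490.40.
Operating income = contribution − fixed costs = $835,490.40 − $269,200 = $566,290.40. Interest = $263,505.00, so EBIT − I = $302,785.40.
DCL = contribution ÷ (EBIT − I) = $835,490.40 ÷ $302,785.40 = 2.7593.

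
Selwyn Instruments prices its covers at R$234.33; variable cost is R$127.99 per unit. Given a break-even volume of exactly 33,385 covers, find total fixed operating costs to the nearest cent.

R$3,550,160.90

Each unit contributes R$234.33 − R$127.99 = R$106.34.
Fixed costs = break-even units × CM = 33,385 × R$106.34 = R$3,550,160.90.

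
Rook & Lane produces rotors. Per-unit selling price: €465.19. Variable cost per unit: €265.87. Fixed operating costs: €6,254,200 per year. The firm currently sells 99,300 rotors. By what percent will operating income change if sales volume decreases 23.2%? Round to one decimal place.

-33.9%

Total contribution margin = 99,300 × €199.32 = €19,792,476.00.
Operating income = contribution − fixed costs = €19,792,476.00 − €6,254,200 = €13,538,276.00.
So DOL = total CM / EBIT = €19,792,476.00 / €13,538,276.00 = 1.4620.
%ΔEBIT = DOL × %ΔSales = 1.4620 × -23.2% = -33.9%.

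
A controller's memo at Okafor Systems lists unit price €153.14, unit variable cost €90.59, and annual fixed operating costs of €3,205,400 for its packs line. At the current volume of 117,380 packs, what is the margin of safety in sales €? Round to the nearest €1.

Each unit contributes €153.14 − €90.59 = €62.55. Break-even units = €3,205,400 ÷ €62.55 = 51,245.40; break-even revenue = 51,245.40 × €153.14 = €7,847,721.12.
Actual sales revenue = 117,380 × €153.14 = €17,975,573.20.
Margin of safety = €17,975,573.20 − €7,847,721.12 = €10,127,852.

€10,127,852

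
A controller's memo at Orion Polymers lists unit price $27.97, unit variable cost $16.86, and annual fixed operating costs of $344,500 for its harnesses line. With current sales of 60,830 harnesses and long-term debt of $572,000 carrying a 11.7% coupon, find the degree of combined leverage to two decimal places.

2.56

Total contribution margin = 60,830 × $11.11 = $675,821.30.
Operating income = contribution − fixed costs = $675,821.30 − $344,500 = $331,321.30. Interest = $66,924.00, so EBIT − I = $264,397.30.
Degree of total leverage = total CM / (EBIT − interest) = $675,821.30 / $264,397.30 = 2.5561.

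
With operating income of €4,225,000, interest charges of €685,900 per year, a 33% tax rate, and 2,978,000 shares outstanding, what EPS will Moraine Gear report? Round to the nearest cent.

€0.80

Pre-tax income = €4,225,000 − €685,900.00 = €3,539,100.00.
Net income = €3,539,100.00 × (1 − 0.33) = €2,371,197.00.
EPS = €2,371,197.00 ÷ 2,978,000 = €0.80.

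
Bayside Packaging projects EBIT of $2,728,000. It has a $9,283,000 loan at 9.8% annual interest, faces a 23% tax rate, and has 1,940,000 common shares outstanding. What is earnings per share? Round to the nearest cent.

$0.72

Interest = $909,734.00, so EBT = $2,728,000 − $909,734.00 = $1,818,266.00.
Net income = $1,818,266.00 × (1 − 0.23) = $1,400,064.82.
Per share: $1,400,064.82 / 1,940,000 shares = $0.72.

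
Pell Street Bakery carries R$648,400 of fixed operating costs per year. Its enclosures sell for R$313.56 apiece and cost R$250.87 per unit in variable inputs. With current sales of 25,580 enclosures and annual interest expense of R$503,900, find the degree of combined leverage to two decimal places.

Total contribution margin = 25,580 × R$62.69 = R$1,603,610.20.
EBIT = R$1,603,610.20 − R$648,400 = R$955,210.20. Interest = R$503,900.00, so EBIT − I = R$451,310.20.
Degree of total leverage = total CM / (EBIT − interest) = R$1,603,610.20 / R$451,310.20 = 3.5532.

3.55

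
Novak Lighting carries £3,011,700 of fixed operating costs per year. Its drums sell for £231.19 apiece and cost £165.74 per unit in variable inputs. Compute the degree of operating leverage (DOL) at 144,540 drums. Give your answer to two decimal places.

1.47

Contribution at this volume is 144,540 × £65.45 = £9,460,143.00.
EBIT = £9,460,143.00 − £3,011,700 = £6,448,443.00.
DOL = contribution ÷ EBIT = £9,460,143.00 ÷ £6,448,443.00 = 1.4670.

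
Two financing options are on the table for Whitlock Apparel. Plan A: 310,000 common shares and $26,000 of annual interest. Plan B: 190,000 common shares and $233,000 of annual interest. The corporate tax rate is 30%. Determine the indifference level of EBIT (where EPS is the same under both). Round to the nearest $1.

$560,750

At indifference, (EBIT − 26,000)(1 − t)/310,000 = (EBIT − 233,000)(1 − t)/190,000.
The (1 − t) factor cancels: (EBIT − 26,000) × 190,000 = (EBIT − 233,000) × 310,000.
Solving, EBIT = (233,000·310,000 − 26,000·190,000) / (310,000 − 190,000) = 67,290,000,000 / 120,000 = 560,750.00.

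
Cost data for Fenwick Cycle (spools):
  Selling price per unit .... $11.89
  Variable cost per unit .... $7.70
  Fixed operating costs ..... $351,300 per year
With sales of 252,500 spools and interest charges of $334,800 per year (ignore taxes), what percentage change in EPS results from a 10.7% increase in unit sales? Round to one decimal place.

Total contribution margin = 252,500 × $4.19 = $1,057,975.00.
Operating income = contribution − fixed costs = $1,057,975.00 − $351,300 = $706,675.00.
Interest = $334,800.00, so EBIT − I = $371,875.00.
Degree of combined leverage = contribution ÷ (EBIT − I) = $1,057,975.00 ÷ $371,875.00 = 2.8450.
%ΔEPS = DCL × %ΔSales = 2.8450 × +10.7% = +30.4%.

+30.4%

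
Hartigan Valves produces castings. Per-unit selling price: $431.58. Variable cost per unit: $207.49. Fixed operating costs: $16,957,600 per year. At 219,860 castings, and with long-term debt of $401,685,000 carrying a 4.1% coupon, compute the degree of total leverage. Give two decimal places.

3.11

Total contribution margin = 219,860 × $224.09 = $49,268,427.40.
EBIT = $49,268,427.40 − $16,957,600 = $32,310,827.40. Interest = $16,469,085.00, so EBIT − I = $15,841,742.40.
DCL = contribution ÷ (EBIT − I) = $49,268,427.40 ÷ $15,841,742.40 = 3.1100.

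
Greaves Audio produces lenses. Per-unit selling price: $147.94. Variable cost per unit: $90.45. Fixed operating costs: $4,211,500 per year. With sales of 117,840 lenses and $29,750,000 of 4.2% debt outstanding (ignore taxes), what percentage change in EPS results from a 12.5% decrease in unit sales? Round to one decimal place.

-64.5%

At 117,840 units, contribution = 117,840 × $57.49 = $6,774,621.60.
Subtracting fixed costs: EBIT = $6,774,621.60 − $4,211,500 = $2,563,121.60.
After interest of $1,249,500.00, pre-tax earnings = $1,313,621.60.
DCL = total CM / (EBIT − I) = $6,774,621.60 / $1,313,621.60 = 5.1572.
%ΔEPS = DCL × %ΔSales = 5.1572 × -12.5% = -64.5%.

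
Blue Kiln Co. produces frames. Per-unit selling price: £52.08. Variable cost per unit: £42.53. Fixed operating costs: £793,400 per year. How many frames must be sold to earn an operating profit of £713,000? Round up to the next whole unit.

Contribution margin per unit = £52.08 − £42.53 = £9.55.
Required volume = (fixed costs + target profit) ÷ CM = (£793,400 + £713,000) ÷ £9.55 = 157,738.22, so 157,739 frames.

157,739 frames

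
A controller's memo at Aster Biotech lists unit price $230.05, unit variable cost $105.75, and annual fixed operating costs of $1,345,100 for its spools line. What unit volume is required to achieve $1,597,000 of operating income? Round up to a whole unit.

23,670 spools

Unit CM = price − variable cost = $230.05 − $105.75 = $124.30.
Need Q such that Q × $124.30 − $1,345,100 = $1,597,000, i.e. Q = $2,942,100 / $124.30 = 23,669.35 → 23,670.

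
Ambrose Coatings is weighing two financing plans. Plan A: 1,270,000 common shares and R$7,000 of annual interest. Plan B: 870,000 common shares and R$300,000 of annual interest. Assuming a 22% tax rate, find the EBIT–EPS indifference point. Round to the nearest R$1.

R$937,275

Set EPS_A = EPS_B: (EBIT − R$7,000)(1 − 0.22) ÷ 1,270,000 = (EBIT − R$300,000)(1 − 0.22) ÷ 870,000.
The (1 − t) factor cancels: (EBIT − 7,000) × 870,000 = (EBIT − 300,000) × 1,270,000.
Solving, EBIT = (300,000·1,270,000 − 7,000·870,000) / (1,270,000 − 870,000) = 374,910,000,000 / 400,000 = 937,275.00.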